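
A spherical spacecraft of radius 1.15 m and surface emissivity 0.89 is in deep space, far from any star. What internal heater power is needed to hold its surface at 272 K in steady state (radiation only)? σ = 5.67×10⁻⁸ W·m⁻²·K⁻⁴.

P ≈ 4590 W

P = εσ·4πr²·T⁴.
4πr² = 16.62 m²; T⁴ = 5.474×10⁹ K⁴.
P = 0.89·5.67×10⁻⁸·16.62·5.474×10⁹.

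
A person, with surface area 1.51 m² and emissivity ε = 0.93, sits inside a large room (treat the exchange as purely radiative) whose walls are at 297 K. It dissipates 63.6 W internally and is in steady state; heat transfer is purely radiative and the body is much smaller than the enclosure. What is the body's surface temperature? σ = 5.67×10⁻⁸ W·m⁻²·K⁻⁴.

For a small grey body in a large enclosure, net radiated power = εσA(T⁴ − T_w⁴).
Steady state: P = εσA(T⁴ − T_w⁴) with A = 1.51 m².
T⁴ = P/(εσA) + T_w⁴ = 63.6/(0.93·5.67×10⁻⁸·1.510) + (297)⁴
    = 7.988×10⁸ + 7.781×10⁹ = 8.580×10⁹ K⁴.

T ≈ 304 K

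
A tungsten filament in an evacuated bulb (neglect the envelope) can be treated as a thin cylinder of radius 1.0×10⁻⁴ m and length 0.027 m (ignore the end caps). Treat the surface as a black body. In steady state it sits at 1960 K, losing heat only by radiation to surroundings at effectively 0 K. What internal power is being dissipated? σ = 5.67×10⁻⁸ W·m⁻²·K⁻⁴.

Steady state: P = εσA T⁴.
A = 2πrL = 1.696×10⁻⁵ m²; T⁴ = (1960)⁴ = 1.476×10¹³ K⁴.
P = 1.0 × 5.67×10⁻⁸ × 1.696×10⁻⁵ × 1.476×10¹³.

P ≈ 14.2 W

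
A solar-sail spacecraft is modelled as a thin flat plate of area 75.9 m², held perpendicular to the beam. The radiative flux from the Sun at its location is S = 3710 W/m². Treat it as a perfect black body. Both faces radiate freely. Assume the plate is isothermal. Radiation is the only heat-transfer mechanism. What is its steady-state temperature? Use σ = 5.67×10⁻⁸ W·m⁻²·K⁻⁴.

At equilibrium, absorbed power = emitted power.
Absorbing cross-section = A = 75.90 m²; emitting surface = 2A = 151.8 m² (ratio 2).
S·A_cross = εσ·A_surf·T⁴  ⇒  T⁴ = S/(2σ).
T⁴ = 1.00·3710/(2·5.67×10⁻⁸) = 3.272×10¹⁰ K⁴.
T = (3.272×10¹⁰)^(1/4).

T ≈ 425 K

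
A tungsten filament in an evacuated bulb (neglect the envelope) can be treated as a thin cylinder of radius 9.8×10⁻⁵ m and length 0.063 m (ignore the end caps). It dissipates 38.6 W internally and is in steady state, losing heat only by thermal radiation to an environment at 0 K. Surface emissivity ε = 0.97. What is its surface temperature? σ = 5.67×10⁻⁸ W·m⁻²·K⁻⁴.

T ≈ 2060 K

Steady state: internal power = radiated power, P = εσA T⁴.
Radiating area A = 2πrL = 3.879×10⁻⁵ m².
T⁴ = P/(εσA) = 38.6/(0.97·5.67×10⁻⁸·3.879×10⁻⁵) = 1.809×10¹³ K⁴.
T = (1.809×10¹³)^(1/4).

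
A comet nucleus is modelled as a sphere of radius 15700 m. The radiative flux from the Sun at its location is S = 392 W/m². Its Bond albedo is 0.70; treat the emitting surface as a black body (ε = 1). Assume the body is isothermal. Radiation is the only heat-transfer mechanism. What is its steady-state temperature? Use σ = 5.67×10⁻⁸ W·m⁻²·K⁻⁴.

At equilibrium, absorbed power = emitted power.
Absorbing cross-section = πr² = 7.744×10⁸ m²; emitting surface = 4πr² = 3.097×10⁹ m² (ratio 4).
(1−a)S·A_cross = εσ·A_surf·T⁴  ⇒  T⁴ = (1−a)S/(4σ).
T⁴ = 0.300·392/(4·5.67×10⁻⁸) = 5.185×10⁸ K⁴.
T = (5.185×10⁸)^(1/4).

T ≈ 151 K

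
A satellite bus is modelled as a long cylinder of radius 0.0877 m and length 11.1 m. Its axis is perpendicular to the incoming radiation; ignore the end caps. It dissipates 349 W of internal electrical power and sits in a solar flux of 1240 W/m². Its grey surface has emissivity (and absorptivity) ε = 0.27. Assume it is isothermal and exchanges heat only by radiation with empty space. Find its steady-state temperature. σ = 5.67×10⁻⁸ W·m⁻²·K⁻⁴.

At steady state, absorbed solar power + internal power = radiated power.
Absorbed: α·S·A_cross = 0.27·1240·1.947 = 651.8 W (cross-section 2rL).
Total input = 651.8 + 349 = 1001 W.
Radiated: εσ·A_surf·T⁴ with A_surf = 2πrL = 6.116 m².
T⁴ = 1001/(0.27·5.67×10⁻⁸·6.116) = 1.069×10¹⁰ K⁴.

T ≈ 322 K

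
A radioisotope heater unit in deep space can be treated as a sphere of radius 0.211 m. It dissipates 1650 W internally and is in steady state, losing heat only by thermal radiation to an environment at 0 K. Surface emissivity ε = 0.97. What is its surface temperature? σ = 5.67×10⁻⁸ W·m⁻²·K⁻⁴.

T ≈ 481 K

Steady state: internal power = radiated power, P = εσA T⁴.
Radiating area A = 4πr² = 0.5595 m².
T⁴ = P/(εσA) = 1650/(0.97·5.67×10⁻⁸·0.5595) = 5.362×10¹⁰ K⁴.
T = (5.362×10¹⁰)^(1/4).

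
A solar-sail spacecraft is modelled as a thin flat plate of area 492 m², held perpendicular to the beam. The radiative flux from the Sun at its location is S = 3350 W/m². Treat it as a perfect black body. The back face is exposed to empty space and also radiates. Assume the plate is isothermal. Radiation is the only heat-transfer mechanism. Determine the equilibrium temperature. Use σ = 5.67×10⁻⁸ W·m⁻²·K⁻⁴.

At equilibrium, absorbed power = emitted power.
Absorbing cross-section = A = 492.0 m²; emitting surface = 2A = 984.0 m² (ratio 2).
S·A_cross = εσ·A_surf·T⁴  ⇒  T⁴ = S/(2σ).
T⁴ = 1.00·3350/(2·5.67×10⁻⁸) = 2.954×10¹⁰ K⁴.
T = (2.954×10¹⁰)^(1/4).

T ≈ 415 K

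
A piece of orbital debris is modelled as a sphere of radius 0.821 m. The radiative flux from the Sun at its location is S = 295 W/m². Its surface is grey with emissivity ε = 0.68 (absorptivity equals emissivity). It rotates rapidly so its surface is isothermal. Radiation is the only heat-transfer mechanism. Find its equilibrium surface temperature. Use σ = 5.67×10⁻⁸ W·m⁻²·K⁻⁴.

T ≈ 190 K

At equilibrium, absorbed power = emitted power.
Absorbing cross-section = πr² = 2.118 m²; emitting surface = 4πr² = 8.470 m² (ratio 4).
εS·A_cross = εσ·A_surf·T⁴  ⇒  T⁴ = S/(4σ)   (ε cancels).
T⁴ = 295/(4·5.67×10⁻⁸) = 1.301×10⁹ K⁴.
T = (1.301×10⁹)^(1/4).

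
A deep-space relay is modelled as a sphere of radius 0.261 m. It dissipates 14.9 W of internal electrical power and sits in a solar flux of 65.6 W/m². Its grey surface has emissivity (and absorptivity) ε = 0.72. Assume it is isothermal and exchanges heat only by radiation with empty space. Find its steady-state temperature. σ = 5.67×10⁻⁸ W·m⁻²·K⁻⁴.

At steady state, absorbed solar power + internal power = radiated power.
Absorbed: α·S·A_cross = 0.72·65.6·0.2140 = 10.11 W (cross-section πr²).
Total input = 10.11 + 14.9 = 25.01 W.
Radiated: εσ·A_surf·T⁴ with A_surf = 4πr² = 0.8560 m².
T⁴ = 25.01/(0.72·5.67×10⁻⁸·0.8560) = 7.156×10⁸ K⁴.

T ≈ 164 K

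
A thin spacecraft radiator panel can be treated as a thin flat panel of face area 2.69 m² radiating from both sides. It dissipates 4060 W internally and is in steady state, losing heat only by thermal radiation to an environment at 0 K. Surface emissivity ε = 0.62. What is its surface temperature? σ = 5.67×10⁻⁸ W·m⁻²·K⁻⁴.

Steady state: internal power = radiated power, P = εσA T⁴.
Radiating area A = 2·2.69 = 5.380 m².
T⁴ = P/(εσA) = 4060/(0.62·5.67×10⁻⁸·5.380) = 2.147×10¹⁰ K⁴.
T = (2.147×10¹⁰)^(1/4).

T ≈ 383 K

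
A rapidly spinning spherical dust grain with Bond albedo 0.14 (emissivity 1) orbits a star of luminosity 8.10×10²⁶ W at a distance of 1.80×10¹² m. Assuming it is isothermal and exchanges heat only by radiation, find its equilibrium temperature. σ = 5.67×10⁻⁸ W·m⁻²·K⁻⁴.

First find the stellar flux at distance d: S = L/(4πd²) = 8.10×10²⁶/(4π·(1.80×10¹²)²) = 19.89 W/m².
For an isothermal sphere, absorbed (1−a)S·πr² = emitted σ·4πr²·T⁴, so T⁴ = (1−a)S/(4σ).
T⁴ = 0.860·19.89/(4·5.67×10⁻⁸) = 7.544×10⁷ K⁴.

T ≈ 93.2 K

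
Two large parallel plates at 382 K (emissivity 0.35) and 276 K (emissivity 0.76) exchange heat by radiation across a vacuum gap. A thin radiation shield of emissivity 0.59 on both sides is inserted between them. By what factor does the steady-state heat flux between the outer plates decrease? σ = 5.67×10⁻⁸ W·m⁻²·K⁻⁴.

Without shield: q₀ = σΔ(T⁴)/(1/ε₁+1/ε₂−1) with denominator 3.173.
With shield the two gaps are in series; the resistances add: (1/ε₁+1/ε_s−1)+(1/ε_s+1/ε₂−1) = 3.552+2.011 = 5.563.
Heat-flux ratio q₀/q = 5.563/3.173.

factor ≈ 1.75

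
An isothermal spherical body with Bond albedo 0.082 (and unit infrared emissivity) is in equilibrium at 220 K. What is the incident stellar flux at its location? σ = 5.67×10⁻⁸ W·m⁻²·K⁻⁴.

(1−a)S·πr² = σ·4πr²·T⁴ ⇒ S = 4σT⁴/(1−a).
S = 4·5.67×10⁻⁸·2.343×10⁹/0.918.

S ≈ 579 W/m²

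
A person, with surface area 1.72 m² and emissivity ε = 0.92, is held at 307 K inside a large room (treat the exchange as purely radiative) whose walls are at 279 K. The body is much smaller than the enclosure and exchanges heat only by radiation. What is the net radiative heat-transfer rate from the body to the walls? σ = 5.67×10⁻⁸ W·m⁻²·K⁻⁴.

For a small grey body in a large enclosure: P_net = εσA(T_body⁴ − T_wall⁴).
A = 1.72 m²; T_body⁴ − T_wall⁴ = 8.883×10⁹ − 6.059×10⁹ = 2.824×10⁹ K⁴.
|P_net| = 0.92·5.67×10⁻⁸·1.720·2.824×10⁹.

P_net ≈ 253 W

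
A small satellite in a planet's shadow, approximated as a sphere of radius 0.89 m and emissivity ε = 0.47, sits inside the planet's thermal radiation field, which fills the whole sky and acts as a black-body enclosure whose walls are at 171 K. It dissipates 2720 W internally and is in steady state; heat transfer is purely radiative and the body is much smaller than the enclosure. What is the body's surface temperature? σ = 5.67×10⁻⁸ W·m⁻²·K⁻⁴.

T ≈ 325 K

For a small grey body in a large enclosure, net radiated power = εσA(T⁴ − T_w⁴).
Steady state: P = εσA(T⁴ − T_w⁴) with A = 4πr² = 9.954 m².
T⁴ = P/(εσA) + T_w⁴ = 2720/(0.47·5.67×10⁻⁸·9.954) + (171)⁴
    = 1.025×10¹⁰ + 8.550×10⁸ = 1.111×10¹⁰ K⁴.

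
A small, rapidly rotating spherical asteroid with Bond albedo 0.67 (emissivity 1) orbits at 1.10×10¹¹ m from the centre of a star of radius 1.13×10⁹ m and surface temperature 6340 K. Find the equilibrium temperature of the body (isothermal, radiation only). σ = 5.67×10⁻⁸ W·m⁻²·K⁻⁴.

The star's surface emits σT_*⁴; at distance d the flux is S = σT_*⁴(R_*/d)².
S = 5.67×10⁻⁸·(6340)⁴·(1.13×10⁹/1.10×10¹¹)² = 9667 W/m².
For an isothermal sphere T⁴ = (1−a)S/(4σ) = 1.407×10¹⁰ K⁴.

T ≈ 344 K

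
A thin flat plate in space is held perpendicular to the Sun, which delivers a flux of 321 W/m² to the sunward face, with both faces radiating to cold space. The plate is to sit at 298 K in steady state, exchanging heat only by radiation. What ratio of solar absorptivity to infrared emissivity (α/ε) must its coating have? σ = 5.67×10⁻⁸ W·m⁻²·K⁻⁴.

Balance: αS·A = εσ·2A·T⁴ ⇒ α/ε = 2σT⁴/S.
α/ε = 2·5.67×10⁻⁸·(298)⁴/321 = 2·5.67×10⁻⁸·7.886×10⁹/321.

α/ε ≈ 2.79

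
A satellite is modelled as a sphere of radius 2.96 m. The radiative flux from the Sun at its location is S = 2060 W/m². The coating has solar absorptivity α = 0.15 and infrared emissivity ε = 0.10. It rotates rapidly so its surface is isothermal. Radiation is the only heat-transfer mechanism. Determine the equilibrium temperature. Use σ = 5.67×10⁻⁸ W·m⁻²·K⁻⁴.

T ≈ 342 K

At equilibrium, absorbed power = emitted power.
Absorbing cross-section = πr² = 27.53 m²; emitting surface = 4πr² = 110.1 m² (ratio 4).
αS·A_cross = εσ·A_surf·T⁴  ⇒  T⁴ = αS/(ε·4σ).
T⁴ = 0.150·2060/(0.10·4·5.67×10⁻⁸) = 1.362×10¹⁰ K⁴.
T = (1.362×10¹⁰)^(1/4).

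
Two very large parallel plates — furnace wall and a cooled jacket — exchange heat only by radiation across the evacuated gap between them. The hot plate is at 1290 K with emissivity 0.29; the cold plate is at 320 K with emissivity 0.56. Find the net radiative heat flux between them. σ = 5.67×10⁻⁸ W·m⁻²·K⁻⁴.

q ≈ 36900 W/m²

For two infinite grey parallel plates, q = σ(T₁⁴ − T₂⁴)/(1/ε₁ + 1/ε₂ − 1).
T₁⁴ − T₂⁴ = 2.769×10¹² − 1.049×10¹⁰ = 2.759×10¹² K⁴.
1/ε₁ + 1/ε₂ − 1 = 3.448 + 1.786 − 1 = 4.234.
q = 5.67×10⁻⁸ × 2.759×10¹² / 4.234.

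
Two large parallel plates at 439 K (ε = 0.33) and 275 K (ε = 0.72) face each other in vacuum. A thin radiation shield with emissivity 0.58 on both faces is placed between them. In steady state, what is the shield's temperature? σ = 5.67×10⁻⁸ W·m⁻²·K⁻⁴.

In steady state the net flux on the hot side equals that on the cold side.
σ(T₁⁴−T_s⁴)/D₁ = σ(T_s⁴−T₂⁴)/D₂, with D₁ = 1/ε₁+1/ε_s−1 = 3.754, D₂ = 1/ε_s+1/ε₂−1 = 2.113.
Solve for T_s⁴: T_s⁴ = (D₂·T₁⁴ + D₁·T₂⁴)/(D₁+D₂) = 1.704×10¹⁰ K⁴.

T_s ≈ 361 K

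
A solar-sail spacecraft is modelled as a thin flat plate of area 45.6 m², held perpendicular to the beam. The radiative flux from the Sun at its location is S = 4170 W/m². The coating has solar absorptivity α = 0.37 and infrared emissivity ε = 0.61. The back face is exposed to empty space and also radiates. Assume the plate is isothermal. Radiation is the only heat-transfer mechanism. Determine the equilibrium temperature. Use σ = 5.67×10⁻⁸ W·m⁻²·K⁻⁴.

T ≈ 386 K

At equilibrium, absorbed power = emitted power.
Absorbing cross-section = A = 45.60 m²; emitting surface = 2A = 91.20 m² (ratio 2).
αS·A_cross = εσ·A_surf·T⁴  ⇒  T⁴ = αS/(ε·2σ).
T⁴ = 0.370·4170/(0.61·2·5.67×10⁻⁸) = 2.230×10¹⁰ K⁴.
T = (2.230×10¹⁰)^(1/4).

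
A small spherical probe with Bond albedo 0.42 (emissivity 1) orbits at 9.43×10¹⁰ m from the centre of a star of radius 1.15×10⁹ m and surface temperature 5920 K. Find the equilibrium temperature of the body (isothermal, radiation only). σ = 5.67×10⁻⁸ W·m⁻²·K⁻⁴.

T ≈ 403 K

The star's surface emits σT_*⁴; at distance d the flux is S = σT_*⁴(R_*/d)².
S = 5.67×10⁻⁸·(5920)⁴·(1.15×10⁹/9.43×10¹⁰)² = 10360 W/m².
For an isothermal sphere T⁴ = (1−a)S/(4σ) = 2.649×10¹⁰ K⁴.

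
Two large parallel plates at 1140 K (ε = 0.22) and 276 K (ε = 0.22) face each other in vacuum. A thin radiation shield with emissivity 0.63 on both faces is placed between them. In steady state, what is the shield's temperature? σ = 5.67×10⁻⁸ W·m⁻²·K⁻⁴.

T_s ≈ 959 K

In steady state the net flux on the hot side equals that on the cold side.
σ(T₁⁴−T_s⁴)/D₁ = σ(T_s⁴−T₂⁴)/D₂, with D₁ = 1/ε₁+1/ε_s−1 = 5.133, D₂ = 1/ε_s+1/ε₂−1 = 5.133.
Solve for T_s⁴: T_s⁴ = (D₂·T₁⁴ + D₁·T₂⁴)/(D₁+D₂) = 8.474×10¹¹ K⁴.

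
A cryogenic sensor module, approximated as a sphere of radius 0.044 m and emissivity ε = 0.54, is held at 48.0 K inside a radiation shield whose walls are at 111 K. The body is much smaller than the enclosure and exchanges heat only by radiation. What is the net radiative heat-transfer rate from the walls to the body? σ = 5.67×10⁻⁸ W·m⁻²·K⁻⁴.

P_net ≈ 0.109 W

For a small grey body in a large enclosure: P_net = εσA(T_body⁴ − T_wall⁴).
A = 4πr² = 0.02433 m²; T_body⁴ − T_wall⁴ = 5.308×10⁶ − 1.518×10⁸ = -1.465×10⁸ K⁴.
|P_net| = 0.54·5.67×10⁻⁸·0.02433·1.465×10⁸.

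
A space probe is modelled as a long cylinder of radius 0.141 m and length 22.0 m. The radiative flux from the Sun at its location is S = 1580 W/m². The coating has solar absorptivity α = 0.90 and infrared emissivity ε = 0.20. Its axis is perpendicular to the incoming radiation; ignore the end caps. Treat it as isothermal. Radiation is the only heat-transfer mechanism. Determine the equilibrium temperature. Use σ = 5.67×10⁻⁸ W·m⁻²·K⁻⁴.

At equilibrium, absorbed power = emitted power.
Absorbing cross-section = 2rL = 6.204 m²; emitting surface = 2πrL = 19.49 m² (ratio π).
αS·A_cross = εσ·A_surf·T⁴  ⇒  T⁴ = αS/(ε·πσ).
T⁴ = 0.900·1580/(0.20·π·5.67×10⁻⁸) = 3.992×10¹⁰ K⁴.
T = (3.992×10¹⁰)^(1/4).

T ≈ 447 K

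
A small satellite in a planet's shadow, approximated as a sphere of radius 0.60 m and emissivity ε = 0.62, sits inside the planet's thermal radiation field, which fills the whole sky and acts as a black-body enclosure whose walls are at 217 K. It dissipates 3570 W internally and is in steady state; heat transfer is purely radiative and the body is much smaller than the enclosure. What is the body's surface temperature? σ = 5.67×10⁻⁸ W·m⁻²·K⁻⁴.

T ≈ 396 K

For a small grey body in a large enclosure, net radiated power = εσA(T⁴ − T_w⁴).
Steady state: P = εσA(T⁴ − T_w⁴) with A = 4πr² = 4.524 m².
T⁴ = P/(εσA) + T_w⁴ = 3570/(0.62·5.67×10⁻⁸·4.524) + (217)⁴
    = 2.245×10¹⁰ + 2.217×10⁹ = 2.467×10¹⁰ K⁴.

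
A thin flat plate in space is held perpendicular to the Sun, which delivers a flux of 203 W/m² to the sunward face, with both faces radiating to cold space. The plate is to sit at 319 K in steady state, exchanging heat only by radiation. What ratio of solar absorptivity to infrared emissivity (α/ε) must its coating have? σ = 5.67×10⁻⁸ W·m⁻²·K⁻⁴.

Balance: αS·A = εσ·2A·T⁴ ⇒ α/ε = 2σT⁴/S.
α/ε = 2·5.67×10⁻⁸·(319)⁴/203 = 2·5.67×10⁻⁸·1.036×10¹⁰/203.

α/ε ≈ 5.78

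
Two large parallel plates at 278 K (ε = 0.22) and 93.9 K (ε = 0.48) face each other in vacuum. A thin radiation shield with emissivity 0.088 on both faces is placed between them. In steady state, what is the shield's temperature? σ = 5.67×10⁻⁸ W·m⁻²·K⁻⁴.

In steady state the net flux on the hot side equals that on the cold side.
σ(T₁⁴−T_s⁴)/D₁ = σ(T_s⁴−T₂⁴)/D₂, with D₁ = 1/ε₁+1/ε_s−1 = 14.91, D₂ = 1/ε_s+1/ε₂−1 = 12.45.
Solve for T_s⁴: T_s⁴ = (D₂·T₁⁴ + D₁·T₂⁴)/(D₁+D₂) = 2.760×10⁹ K⁴.

T_s ≈ 229 K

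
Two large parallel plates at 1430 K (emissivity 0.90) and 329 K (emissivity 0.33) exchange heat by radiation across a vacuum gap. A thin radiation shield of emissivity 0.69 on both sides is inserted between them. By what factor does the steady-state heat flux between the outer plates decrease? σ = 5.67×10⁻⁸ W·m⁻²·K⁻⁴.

factor ≈ 1.60

Without shield: q₀ = σΔ(T⁴)/(1/ε₁+1/ε₂−1) with denominator 3.141.
With shield the two gaps are in series; the resistances add: (1/ε₁+1/ε_s−1)+(1/ε_s+1/ε₂−1) = 1.560+3.480 = 5.040.
Heat-flux ratio q₀/q = 5.040/3.141.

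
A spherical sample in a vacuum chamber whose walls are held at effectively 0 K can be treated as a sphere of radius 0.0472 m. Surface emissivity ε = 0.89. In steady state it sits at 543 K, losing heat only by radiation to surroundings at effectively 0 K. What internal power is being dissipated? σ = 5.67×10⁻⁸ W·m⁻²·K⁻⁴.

P ≈ 123 W

Steady state: P = εσA T⁴.
A = 4πr² = 0.02800 m²; T⁴ = (543)⁴ = 8.694×10¹⁰ K⁴.
P = 0.89 × 5.67×10⁻⁸ × 0.02800 × 8.694×10¹⁰.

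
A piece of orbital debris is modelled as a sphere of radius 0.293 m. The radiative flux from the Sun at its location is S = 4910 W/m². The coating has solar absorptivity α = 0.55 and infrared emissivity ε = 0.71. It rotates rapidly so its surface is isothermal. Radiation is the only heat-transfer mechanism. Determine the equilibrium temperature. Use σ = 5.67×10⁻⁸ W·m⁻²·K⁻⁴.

At equilibrium, absorbed power = emitted power.
Absorbing cross-section = πr² = 0.2697 m²; emitting surface = 4πr² = 1.079 m² (ratio 4).
αS·A_cross = εσ·A_surf·T⁴  ⇒  T⁴ = αS/(ε·4σ).
T⁴ = 0.550·4910/(0.71·4·5.67×10⁻⁸) = 1.677×10¹⁰ K⁴.
T = (1.677×10¹⁰)^(1/4).

T ≈ 360 K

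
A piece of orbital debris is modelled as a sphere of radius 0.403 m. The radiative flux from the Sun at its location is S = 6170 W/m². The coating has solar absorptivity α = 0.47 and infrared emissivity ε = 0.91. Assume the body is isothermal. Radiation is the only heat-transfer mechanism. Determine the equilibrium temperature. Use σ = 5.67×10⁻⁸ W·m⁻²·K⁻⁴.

At equilibrium, absorbed power = emitted power.
Absorbing cross-section = πr² = 0.5102 m²; emitting surface = 4πr² = 2.041 m² (ratio 4).
αS·A_cross = εσ·A_surf·T⁴  ⇒  T⁴ = αS/(ε·4σ).
T⁴ = 0.470·6170/(0.91·4·5.67×10⁻⁸) = 1.405×10¹⁰ K⁴.
T = (1.405×10¹⁰)^(1/4).

T ≈ 344 K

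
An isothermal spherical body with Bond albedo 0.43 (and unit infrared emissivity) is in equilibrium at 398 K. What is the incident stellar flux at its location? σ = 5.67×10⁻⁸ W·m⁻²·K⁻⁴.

(1−a)S·πr² = σ·4πr²·T⁴ ⇒ S = 4σT⁴/(1−a).
S = 4·5.67×10⁻⁸·2.509×10¹⁰/0.570.

S ≈ 9980 W/m²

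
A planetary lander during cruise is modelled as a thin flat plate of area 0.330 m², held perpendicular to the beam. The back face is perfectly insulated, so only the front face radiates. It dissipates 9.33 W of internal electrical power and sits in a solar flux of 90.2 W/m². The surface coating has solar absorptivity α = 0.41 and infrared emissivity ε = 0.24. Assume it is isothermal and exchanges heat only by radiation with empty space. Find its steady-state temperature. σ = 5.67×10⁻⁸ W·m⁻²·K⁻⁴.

T ≈ 263 K

At steady state, absorbed solar power + internal power = radiated power.
Absorbed: α·S·A_cross = 0.41·90.2·0.3300 = 12.20 W (cross-section A).
Total input = 12.20 + 9.33 = 21.53 W.
Radiated: εσ·A_surf·T⁴ with A_surf = A = 0.3300 m².
T⁴ = 21.53/(0.24·5.67×10⁻⁸·0.3300) = 4.795×10⁹ K⁴.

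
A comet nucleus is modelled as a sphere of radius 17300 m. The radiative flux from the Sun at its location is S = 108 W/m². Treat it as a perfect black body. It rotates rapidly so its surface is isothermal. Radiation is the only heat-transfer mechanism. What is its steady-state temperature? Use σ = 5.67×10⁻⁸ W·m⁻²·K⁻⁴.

At equilibrium, absorbed power = emitted power.
Absorbing cross-section = πr² = 9.402×10⁸ m²; emitting surface = 4πr² = 3.761×10⁹ m² (ratio 4).
S·A_cross = εσ·A_surf·T⁴  ⇒  T⁴ = S/(4σ).
T⁴ = 1.00·108/(4·5.67×10⁻⁸) = 4.762×10⁸ K⁴.
T = (4.762×10⁸)^(1/4).

T ≈ 148 K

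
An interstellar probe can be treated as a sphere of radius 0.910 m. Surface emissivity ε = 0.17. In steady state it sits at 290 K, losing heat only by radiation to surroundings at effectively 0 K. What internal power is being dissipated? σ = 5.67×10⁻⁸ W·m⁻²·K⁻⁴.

P ≈ 709 W

Steady state: P = εσA T⁴.
A = 4πr² = 10.41 m²; T⁴ = (290)⁴ = 7.073×10⁹ K⁴.
P = 0.17 × 5.67×10⁻⁸ × 10.41 × 7.073×10⁹.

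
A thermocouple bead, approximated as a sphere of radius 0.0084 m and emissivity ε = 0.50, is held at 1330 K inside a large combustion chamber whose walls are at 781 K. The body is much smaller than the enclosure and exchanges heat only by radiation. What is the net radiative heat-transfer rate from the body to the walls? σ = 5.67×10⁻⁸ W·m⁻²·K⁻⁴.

P_net ≈ 69.3 W

For a small grey body in a large enclosure: P_net = εσA(T_body⁴ − T_wall⁴).
A = 4πr² = 8.867×10⁻⁴ m²; T_body⁴ − T_wall⁴ = 3.129×10¹² − 3.721×10¹¹ = 2.757×10¹² K⁴.
|P_net| = 0.50·5.67×10⁻⁸·8.867×10⁻⁴·2.757×10¹².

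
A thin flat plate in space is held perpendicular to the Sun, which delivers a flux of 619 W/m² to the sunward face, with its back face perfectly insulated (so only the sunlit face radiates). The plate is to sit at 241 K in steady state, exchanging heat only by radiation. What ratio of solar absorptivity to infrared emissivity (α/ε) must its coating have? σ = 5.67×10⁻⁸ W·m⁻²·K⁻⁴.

α/ε ≈ 0.309

Balance: αS·A = εσ·1A·T⁴ ⇒ α/ε = σT⁴/S.
α/ε = 5.67×10⁻⁸·(241)⁴/619 = 5.67×10⁻⁸·3.373×10⁹/619.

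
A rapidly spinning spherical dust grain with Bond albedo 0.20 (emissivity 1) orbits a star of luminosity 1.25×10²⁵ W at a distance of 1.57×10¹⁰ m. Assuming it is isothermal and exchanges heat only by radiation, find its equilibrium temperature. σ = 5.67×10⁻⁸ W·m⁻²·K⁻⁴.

First find the stellar flux at distance d: S = L/(4πd²) = 1.25×10²⁵/(4π·(1.57×10¹⁰)²) = 4036 W/m².
For an isothermal sphere, absorbed (1−a)S·πr² = emitted σ·4πr²·T⁴, so T⁴ = (1−a)S/(4σ).
T⁴ = 0.800·4036/(4·5.67×10⁻⁸) = 1.423×10¹⁰ K⁴.

T ≈ 345 K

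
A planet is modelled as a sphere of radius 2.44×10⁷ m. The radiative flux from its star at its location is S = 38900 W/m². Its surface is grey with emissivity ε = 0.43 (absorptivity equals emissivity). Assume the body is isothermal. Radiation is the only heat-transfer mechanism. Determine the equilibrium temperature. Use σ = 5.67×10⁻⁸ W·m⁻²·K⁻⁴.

T ≈ 644 K

At equilibrium, absorbed power = emitted power.
Absorbing cross-section = πr² = 1.870×10¹⁵ m²; emitting surface = 4πr² = 7.482×10¹⁵ m² (ratio 4).
εS·A_cross = εσ·A_surf·T⁴  ⇒  T⁴ = S/(4σ)   (ε cancels).
T⁴ = 38900/(4·5.67×10⁻⁸) = 1.715×10¹¹ K⁴.
T = (1.715×10¹¹)^(1/4).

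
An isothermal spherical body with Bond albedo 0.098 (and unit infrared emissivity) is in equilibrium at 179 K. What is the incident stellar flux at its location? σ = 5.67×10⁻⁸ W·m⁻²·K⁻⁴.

S ≈ 258 W/m²

(1−a)S·πr² = σ·4πr²·T⁴ ⇒ S = 4σT⁴/(1−a).
S = 4·5.67×10⁻⁸·1.027×10⁹/0.902.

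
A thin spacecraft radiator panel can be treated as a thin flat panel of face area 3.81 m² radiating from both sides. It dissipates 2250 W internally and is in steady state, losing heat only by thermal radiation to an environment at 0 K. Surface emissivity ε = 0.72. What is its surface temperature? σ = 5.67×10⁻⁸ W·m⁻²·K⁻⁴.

Steady state: internal power = radiated power, P = εσA T⁴.
Radiating area A = 2·3.81 = 7.620 m².
T⁴ = P/(εσA) = 2250/(0.72·5.67×10⁻⁸·7.620) = 7.233×10⁹ K⁴.
T = (7.233×10⁹)^(1/4).

T ≈ 292 K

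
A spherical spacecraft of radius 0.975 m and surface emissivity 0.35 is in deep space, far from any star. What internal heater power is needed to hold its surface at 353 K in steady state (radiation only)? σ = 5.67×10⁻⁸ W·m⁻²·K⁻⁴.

P ≈ 3680 W

P = εσ·4πr²·T⁴.
4πr² = 11.95 m²; T⁴ = 1.553×10¹⁰ K⁴.
P = 0.35·5.67×10⁻⁸·11.95·1.553×10¹⁰.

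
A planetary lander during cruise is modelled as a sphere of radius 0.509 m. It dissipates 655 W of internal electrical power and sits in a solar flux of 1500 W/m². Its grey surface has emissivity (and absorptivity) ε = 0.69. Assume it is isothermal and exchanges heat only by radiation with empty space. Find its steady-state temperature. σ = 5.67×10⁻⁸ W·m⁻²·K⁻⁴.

At steady state, absorbed solar power + internal power = radiated power.
Absorbed: α·S·A_cross = 0.69·1500·0.8139 = 842.4 W (cross-section πr²).
Total input = 842.4 + 655 = 1497 W.
Radiated: εσ·A_surf·T⁴ with A_surf = 4πr² = 3.256 m².
T⁴ = 1497/(0.69·5.67×10⁻⁸·3.256) = 1.176×10¹⁰ K⁴.

T ≈ 329 K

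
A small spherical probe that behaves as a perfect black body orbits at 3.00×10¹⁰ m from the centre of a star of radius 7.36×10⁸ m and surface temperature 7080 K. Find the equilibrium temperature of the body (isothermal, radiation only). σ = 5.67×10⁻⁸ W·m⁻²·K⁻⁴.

T ≈ 784 K

The star's surface emits σT_*⁴; at distance d the flux is S = σT_*⁴(R_*/d)².
S = 5.67×10⁻⁸·(7080)⁴·(7.36×10⁸/3.00×10¹⁰)² = 85750 W/m².
For an isothermal sphere T⁴ = (1−a)S/(4σ) = 3.781×10¹¹ K⁴.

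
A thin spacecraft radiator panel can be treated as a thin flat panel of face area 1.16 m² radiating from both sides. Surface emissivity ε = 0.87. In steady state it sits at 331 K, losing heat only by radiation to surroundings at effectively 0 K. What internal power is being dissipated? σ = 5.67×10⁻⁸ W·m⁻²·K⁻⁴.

Steady state: P = εσA T⁴.
A = 2·1.16 = 2.320 m²; T⁴ = (331)⁴ = 1.200×10¹⁰ K⁴.
P = 0.87 × 5.67×10⁻⁸ × 2.320 × 1.200×10¹⁰.

P ≈ 1370 W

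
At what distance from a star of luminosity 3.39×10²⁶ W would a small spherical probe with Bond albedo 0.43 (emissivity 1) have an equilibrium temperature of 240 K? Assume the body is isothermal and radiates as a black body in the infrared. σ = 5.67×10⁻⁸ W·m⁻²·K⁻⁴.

For an isothermal black-emitting sphere, (1−a)S·πr² = σ·4πr²·T⁴ ⇒ S = 4σT⁴/(1−a).
S = 4·5.67×10⁻⁸·(240)⁴/0.570 = 1320 W/m².
Flux falls as S = L/(4πd²), so d = √(L/(4πS)) = √(3.39×10²⁶/(4π·1320)).

d ≈ 1.43×10¹¹ m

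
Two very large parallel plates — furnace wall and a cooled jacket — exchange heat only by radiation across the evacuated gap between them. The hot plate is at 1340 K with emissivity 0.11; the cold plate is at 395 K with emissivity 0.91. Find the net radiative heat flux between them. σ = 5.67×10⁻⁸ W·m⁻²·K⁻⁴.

q ≈ 19700 W/m²

For two infinite grey parallel plates, q = σ(T₁⁴ − T₂⁴)/(1/ε₁ + 1/ε₂ − 1).
T₁⁴ − T₂⁴ = 3.224×10¹² − 2.434×10¹⁰ = 3.200×10¹² K⁴.
1/ε₁ + 1/ε₂ − 1 = 9.091 + 1.099 − 1 = 9.190.
q = 5.67×10⁻⁸ × 3.200×10¹² / 9.190.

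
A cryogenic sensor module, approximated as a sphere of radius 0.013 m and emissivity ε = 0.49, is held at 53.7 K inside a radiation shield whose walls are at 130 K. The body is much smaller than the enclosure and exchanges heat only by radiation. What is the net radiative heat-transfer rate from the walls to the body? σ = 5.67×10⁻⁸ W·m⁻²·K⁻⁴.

P_net ≈ 0.0164 W

For a small grey body in a large enclosure: P_net = εσA(T_body⁴ − T_wall⁴).
A = 4πr² = 0.002124 m²; T_body⁴ − T_wall⁴ = 8.316×10⁶ − 2.856×10⁸ = -2.773×10⁸ K⁴.
|P_net| = 0.49·5.67×10⁻⁸·0.002124·2.773×10⁸.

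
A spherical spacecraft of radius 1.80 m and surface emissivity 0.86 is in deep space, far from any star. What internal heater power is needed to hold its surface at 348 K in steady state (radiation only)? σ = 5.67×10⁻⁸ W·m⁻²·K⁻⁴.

P ≈ 29100 W

P = εσ·4πr²·T⁴.
4πr² = 40.72 m²; T⁴ = 1.467×10¹⁰ K⁴.
P = 0.86·5.67×10⁻⁸·40.72·1.467×10¹⁰.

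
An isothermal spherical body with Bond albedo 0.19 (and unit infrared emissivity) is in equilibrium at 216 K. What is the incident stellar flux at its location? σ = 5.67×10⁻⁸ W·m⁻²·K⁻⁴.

(1−a)S·πr² = σ·4πr²·T⁴ ⇒ S = 4σT⁴/(1−a).
S = 4·5.67×10⁻⁸·2.177×10⁹/0.810.

S ≈ 609 W/m²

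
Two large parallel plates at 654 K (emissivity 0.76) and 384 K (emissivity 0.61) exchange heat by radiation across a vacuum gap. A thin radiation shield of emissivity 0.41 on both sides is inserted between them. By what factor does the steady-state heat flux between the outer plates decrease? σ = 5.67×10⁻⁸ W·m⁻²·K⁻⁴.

factor ≈ 2.98

Without shield: q₀ = σΔ(T⁴)/(1/ε₁+1/ε₂−1) with denominator 1.955.
With shield the two gaps are in series; the resistances add: (1/ε₁+1/ε_s−1)+(1/ε_s+1/ε₂−1) = 2.755+3.078 = 5.833.
Heat-flux ratio q₀/q = 5.833/1.955.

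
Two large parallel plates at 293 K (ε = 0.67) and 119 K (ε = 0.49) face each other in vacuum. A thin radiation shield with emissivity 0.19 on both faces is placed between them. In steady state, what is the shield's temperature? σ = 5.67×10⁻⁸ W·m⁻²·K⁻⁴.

T_s ≈ 251 K

In steady state the net flux on the hot side equals that on the cold side.
σ(T₁⁴−T_s⁴)/D₁ = σ(T_s⁴−T₂⁴)/D₂, with D₁ = 1/ε₁+1/ε_s−1 = 5.756, D₂ = 1/ε_s+1/ε₂−1 = 6.304.
Solve for T_s⁴: T_s⁴ = (D₂·T₁⁴ + D₁·T₂⁴)/(D₁+D₂) = 3.948×10⁹ K⁴.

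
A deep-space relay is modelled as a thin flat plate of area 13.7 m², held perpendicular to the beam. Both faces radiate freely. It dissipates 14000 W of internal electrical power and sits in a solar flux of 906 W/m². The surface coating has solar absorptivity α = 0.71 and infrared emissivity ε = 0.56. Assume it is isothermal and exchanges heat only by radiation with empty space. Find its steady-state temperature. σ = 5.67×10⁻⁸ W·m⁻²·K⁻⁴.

At steady state, absorbed solar power + internal power = radiated power.
Absorbed: α·S·A_cross = 0.71·906·13.70 = 8813 W (cross-section A).
Total input = 8813 + 14000 = 22810 W.
Radiated: εσ·A_surf·T⁴ with A_surf = 2A = 27.40 m².
T⁴ = 22810/(0.56·5.67×10⁻⁸·27.40) = 2.622×10¹⁰ K⁴.

T ≈ 402 K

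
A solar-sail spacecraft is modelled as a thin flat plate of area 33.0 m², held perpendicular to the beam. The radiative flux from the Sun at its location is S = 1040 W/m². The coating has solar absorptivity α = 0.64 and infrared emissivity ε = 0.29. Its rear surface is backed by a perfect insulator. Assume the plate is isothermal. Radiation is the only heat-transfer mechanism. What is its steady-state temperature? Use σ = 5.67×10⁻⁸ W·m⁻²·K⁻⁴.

T ≈ 449 K

At equilibrium, absorbed power = emitted power.
Absorbing cross-section = A = 33.00 m²; emitting surface = A = 33.00 m² (ratio 1).
αS·A_cross = εσ·A_surf·T⁴  ⇒  T⁴ = αS/(ε·1σ).
T⁴ = 0.640·1040/(0.29·1·5.67×10⁻⁸) = 4.048×10¹⁰ K⁴.
T = (4.048×10¹⁰)^(1/4).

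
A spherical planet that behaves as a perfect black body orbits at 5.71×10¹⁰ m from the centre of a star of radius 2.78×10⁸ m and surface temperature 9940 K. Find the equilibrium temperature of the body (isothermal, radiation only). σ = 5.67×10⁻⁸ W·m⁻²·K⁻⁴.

The star's surface emits σT_*⁴; at distance d the flux is S = σT_*⁴(R_*/d)².
S = 5.67×10⁻⁸·(9940)⁴·(2.78×10⁸/5.71×10¹⁰)² = 13120 W/m².
For an isothermal sphere T⁴ = (1−a)S/(4σ) = 5.785×10¹⁰ K⁴.

T ≈ 490 K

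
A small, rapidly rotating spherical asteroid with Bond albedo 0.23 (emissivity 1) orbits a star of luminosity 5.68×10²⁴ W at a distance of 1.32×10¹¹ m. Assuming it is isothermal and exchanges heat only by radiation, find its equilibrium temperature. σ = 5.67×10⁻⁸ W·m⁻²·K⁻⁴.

First find the stellar flux at distance d: S = L/(4πd²) = 5.68×10²⁴/(4π·(1.32×10¹¹)²) = 25.94 W/m².
For an isothermal sphere, absorbed (1−a)S·πr² = emitted σ·4πr²·T⁴, so T⁴ = (1−a)S/(4σ).
T⁴ = 0.770·25.94/(4·5.67×10⁻⁸) = 8.807×10⁷ K⁴.

T ≈ 96.9 K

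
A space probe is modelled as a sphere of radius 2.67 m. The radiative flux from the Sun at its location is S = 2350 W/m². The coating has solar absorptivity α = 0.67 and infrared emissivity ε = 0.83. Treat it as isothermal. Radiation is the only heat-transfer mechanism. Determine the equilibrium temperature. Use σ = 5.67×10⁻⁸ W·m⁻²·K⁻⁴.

At equilibrium, absorbed power = emitted power.
Absorbing cross-section = πr² = 22.40 m²; emitting surface = 4πr² = 89.58 m² (ratio 4).
αS·A_cross = εσ·A_surf·T⁴  ⇒  T⁴ = αS/(ε·4σ).
T⁴ = 0.670·2350/(0.83·4·5.67×10⁻⁸) = 8.364×10⁹ K⁴.
T = (8.364×10⁹)^(1/4).

T ≈ 302 K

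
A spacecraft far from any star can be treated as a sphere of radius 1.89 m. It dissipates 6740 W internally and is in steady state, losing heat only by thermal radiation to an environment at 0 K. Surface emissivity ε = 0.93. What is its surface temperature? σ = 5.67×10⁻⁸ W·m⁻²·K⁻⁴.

Steady state: internal power = radiated power, P = εσA T⁴.
Radiating area A = 4πr² = 44.89 m².
T⁴ = P/(εσA) = 6740/(0.93·5.67×10⁻⁸·44.89) = 2.847×10⁹ K⁴.
T = (2.847×10⁹)^(1/4).

T ≈ 231 K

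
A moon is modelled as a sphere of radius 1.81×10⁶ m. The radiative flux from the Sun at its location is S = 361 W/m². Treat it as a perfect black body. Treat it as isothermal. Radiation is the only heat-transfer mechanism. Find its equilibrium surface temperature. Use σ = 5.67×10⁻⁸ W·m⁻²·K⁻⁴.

At equilibrium, absorbed power = emitted power.
Absorbing cross-section = πr² = 1.029×10¹³ m²; emitting surface = 4πr² = 4.117×10¹³ m² (ratio 4).
S·A_cross = εσ·A_surf·T⁴  ⇒  T⁴ = S/(4σ).
T⁴ = 1.00·361/(4·5.67×10⁻⁸) = 1.592×10⁹ K⁴.
T = (1.592×10⁹)^(1/4).

T ≈ 200 K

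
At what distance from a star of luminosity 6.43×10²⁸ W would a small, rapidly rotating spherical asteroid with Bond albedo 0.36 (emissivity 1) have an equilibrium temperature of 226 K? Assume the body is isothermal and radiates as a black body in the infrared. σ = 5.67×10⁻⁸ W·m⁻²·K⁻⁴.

d ≈ 2.35×10¹² m

For an isothermal black-emitting sphere, (1−a)S·πr² = σ·4πr²·T⁴ ⇒ S = 4σT⁴/(1−a).
S = 4·5.67×10⁻⁸·(226)⁴/0.640 = 924.5 W/m².
Flux falls as S = L/(4πd²), so d = √(L/(4πS)) = √(6.43×10²⁸/(4π·924.5)).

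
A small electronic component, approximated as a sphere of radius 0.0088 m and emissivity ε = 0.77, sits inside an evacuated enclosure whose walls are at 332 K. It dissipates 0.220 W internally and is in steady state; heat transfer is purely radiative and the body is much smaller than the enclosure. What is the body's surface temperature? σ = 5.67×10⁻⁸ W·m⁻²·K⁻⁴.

For a small grey body in a large enclosure, net radiated power = εσA(T⁴ − T_w⁴).
Steady state: P = εσA(T⁴ − T_w⁴) with A = 4πr² = 9.731×10⁻⁴ m².
T⁴ = P/(εσA) + T_w⁴ = 0.220/(0.77·5.67×10⁻⁸·9.731×10⁻⁴) + (332)⁴
    = 5.178×10⁹ + 1.215×10¹⁰ = 1.733×10¹⁰ K⁴.

T ≈ 363 K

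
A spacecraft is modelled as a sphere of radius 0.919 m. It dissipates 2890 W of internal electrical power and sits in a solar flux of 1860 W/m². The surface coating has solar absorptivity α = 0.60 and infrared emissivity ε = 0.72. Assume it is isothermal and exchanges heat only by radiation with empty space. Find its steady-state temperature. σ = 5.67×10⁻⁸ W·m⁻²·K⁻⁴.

At steady state, absorbed solar power + internal power = radiated power.
Absorbed: α·S·A_cross = 0.60·1860·2.653 = 2961 W (cross-section πr²).
Total input = 2961 + 2890 = 5851 W.
Radiated: εσ·A_surf·T⁴ with A_surf = 4πr² = 10.61 m².
T⁴ = 5851/(0.72·5.67×10⁻⁸·10.61) = 1.350×10¹⁰ K⁴.

T ≈ 341 K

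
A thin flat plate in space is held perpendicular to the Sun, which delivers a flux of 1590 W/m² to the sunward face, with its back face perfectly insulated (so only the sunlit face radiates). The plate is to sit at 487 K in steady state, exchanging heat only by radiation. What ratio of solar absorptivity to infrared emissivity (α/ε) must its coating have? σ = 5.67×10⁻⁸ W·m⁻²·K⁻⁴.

α/ε ≈ 2.01

Balance: αS·A = εσ·1A·T⁴ ⇒ α/ε = σT⁴/S.
α/ε = 5.67×10⁻⁸·(487)⁴/1590 = 5.67×10⁻⁸·5.625×10¹⁰/1590.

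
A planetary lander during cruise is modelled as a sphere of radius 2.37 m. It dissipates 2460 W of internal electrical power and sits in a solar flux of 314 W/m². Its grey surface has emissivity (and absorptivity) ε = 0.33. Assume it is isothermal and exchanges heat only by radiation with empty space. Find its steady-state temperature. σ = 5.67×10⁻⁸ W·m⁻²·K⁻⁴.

T ≈ 239 K

At steady state, absorbed solar power + internal power = radiated power.
Absorbed: α·S·A_cross = 0.33·314·17.65 = 1828 W (cross-section πr²).
Total input = 1828 + 2460 = 4288 W.
Radiated: εσ·A_surf·T⁴ with A_surf = 4πr² = 70.58 m².
T⁴ = 4288/(0.33·5.67×10⁻⁸·70.58) = 3.247×10⁹ K⁴.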